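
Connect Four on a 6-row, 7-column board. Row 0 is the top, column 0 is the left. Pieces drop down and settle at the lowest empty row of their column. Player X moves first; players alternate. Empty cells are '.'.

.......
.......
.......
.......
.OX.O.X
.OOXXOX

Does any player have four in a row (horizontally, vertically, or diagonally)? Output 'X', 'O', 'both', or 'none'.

none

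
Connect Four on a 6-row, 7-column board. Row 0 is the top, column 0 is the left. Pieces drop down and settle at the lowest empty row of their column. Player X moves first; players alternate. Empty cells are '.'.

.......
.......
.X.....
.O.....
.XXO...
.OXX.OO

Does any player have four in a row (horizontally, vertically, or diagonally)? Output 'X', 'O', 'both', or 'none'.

none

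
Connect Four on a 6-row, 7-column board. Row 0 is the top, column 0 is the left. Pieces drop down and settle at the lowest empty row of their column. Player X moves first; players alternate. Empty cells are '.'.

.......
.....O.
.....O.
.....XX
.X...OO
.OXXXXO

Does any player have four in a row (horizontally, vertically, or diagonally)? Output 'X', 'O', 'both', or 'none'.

X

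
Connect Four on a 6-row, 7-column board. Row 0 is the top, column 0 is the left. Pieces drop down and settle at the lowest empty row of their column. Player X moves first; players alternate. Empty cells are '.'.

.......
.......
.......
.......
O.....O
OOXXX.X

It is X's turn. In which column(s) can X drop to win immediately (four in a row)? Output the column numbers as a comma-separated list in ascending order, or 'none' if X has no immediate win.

Answer: 5

Derivation:
col 0: drop X → no win
col 1: drop X → no win
col 2: drop X → no win
col 3: drop X → no win
col 4: drop X → no win
col 5: drop X → WIN!
col 6: drop X → no win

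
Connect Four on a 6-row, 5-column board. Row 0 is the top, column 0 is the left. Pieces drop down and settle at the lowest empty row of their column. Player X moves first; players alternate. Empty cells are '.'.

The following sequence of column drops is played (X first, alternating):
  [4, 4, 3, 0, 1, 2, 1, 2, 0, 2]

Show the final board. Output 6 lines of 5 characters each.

Answer: .....
.....
.....
..O..
XXO.O
OXOXX

Derivation:
Move 1: X drops in col 4, lands at row 5
Move 2: O drops in col 4, lands at row 4
Move 3: X drops in col 3, lands at row 5
Move 4: O drops in col 0, lands at row 5
Move 5: X drops in col 1, lands at row 5
Move 6: O drops in col 2, lands at row 5
Move 7: X drops in col 1, lands at row 4
Move 8: O drops in col 2, lands at row 4
Move 9: X drops in col 0, lands at row 4
Move 10: O drops in col 2, lands at row 3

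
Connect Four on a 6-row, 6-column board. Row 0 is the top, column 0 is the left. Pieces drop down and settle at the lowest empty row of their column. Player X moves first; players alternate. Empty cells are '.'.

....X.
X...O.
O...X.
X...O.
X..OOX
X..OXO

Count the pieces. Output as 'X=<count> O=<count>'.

X=8 O=7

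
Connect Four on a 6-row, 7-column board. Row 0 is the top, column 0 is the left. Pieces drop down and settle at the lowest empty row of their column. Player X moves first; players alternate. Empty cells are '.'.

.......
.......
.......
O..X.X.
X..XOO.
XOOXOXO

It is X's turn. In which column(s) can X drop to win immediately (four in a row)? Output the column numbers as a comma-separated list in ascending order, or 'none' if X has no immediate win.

Answer: 3

Derivation:
col 0: drop X → no win
col 1: drop X → no win
col 2: drop X → no win
col 3: drop X → WIN!
col 4: drop X → no win
col 5: drop X → no win
col 6: drop X → no win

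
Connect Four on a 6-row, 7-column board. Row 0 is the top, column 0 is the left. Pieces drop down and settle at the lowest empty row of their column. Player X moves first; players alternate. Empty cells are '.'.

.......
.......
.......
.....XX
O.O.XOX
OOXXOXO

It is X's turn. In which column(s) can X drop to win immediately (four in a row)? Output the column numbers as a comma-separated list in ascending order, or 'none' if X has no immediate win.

Answer: 6

Derivation:
col 0: drop X → no win
col 1: drop X → no win
col 2: drop X → no win
col 3: drop X → no win
col 4: drop X → no win
col 5: drop X → no win
col 6: drop X → WIN!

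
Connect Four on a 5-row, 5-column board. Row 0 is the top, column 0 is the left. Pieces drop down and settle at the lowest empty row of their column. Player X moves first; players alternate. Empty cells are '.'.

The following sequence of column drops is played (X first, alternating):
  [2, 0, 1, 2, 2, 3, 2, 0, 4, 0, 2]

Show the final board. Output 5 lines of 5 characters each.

Move 1: X drops in col 2, lands at row 4
Move 2: O drops in col 0, lands at row 4
Move 3: X drops in col 1, lands at row 4
Move 4: O drops in col 2, lands at row 3
Move 5: X drops in col 2, lands at row 2
Move 6: O drops in col 3, lands at row 4
Move 7: X drops in col 2, lands at row 1
Move 8: O drops in col 0, lands at row 3
Move 9: X drops in col 4, lands at row 4
Move 10: O drops in col 0, lands at row 2
Move 11: X drops in col 2, lands at row 0

Answer: ..X..
..X..
O.X..
O.O..
OXXOX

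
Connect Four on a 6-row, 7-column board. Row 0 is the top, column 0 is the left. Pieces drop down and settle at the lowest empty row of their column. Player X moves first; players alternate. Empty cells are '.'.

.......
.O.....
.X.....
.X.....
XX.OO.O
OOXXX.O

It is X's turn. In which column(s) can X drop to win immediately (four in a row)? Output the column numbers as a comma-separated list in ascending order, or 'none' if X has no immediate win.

col 0: drop X → no win
col 1: drop X → no win
col 2: drop X → no win
col 3: drop X → no win
col 4: drop X → no win
col 5: drop X → WIN!
col 6: drop X → no win

Answer: 5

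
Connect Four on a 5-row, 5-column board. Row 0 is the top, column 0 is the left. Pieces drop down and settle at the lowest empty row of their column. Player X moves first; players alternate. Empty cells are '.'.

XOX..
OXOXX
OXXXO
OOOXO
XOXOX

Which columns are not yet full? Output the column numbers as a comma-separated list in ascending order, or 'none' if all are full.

col 0: top cell = 'X' → FULL
col 1: top cell = 'O' → FULL
col 2: top cell = 'X' → FULL
col 3: top cell = '.' → open
col 4: top cell = '.' → open

Answer: 3,4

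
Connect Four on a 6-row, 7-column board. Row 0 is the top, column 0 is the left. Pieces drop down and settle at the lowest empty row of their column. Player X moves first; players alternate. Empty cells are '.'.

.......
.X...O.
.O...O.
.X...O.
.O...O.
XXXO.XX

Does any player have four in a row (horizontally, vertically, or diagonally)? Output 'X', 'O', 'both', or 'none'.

O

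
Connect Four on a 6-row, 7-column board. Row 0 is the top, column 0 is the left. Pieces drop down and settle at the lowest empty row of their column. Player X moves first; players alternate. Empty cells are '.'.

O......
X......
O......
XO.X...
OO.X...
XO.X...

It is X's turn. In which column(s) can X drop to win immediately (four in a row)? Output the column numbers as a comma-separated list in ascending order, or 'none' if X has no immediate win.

Answer: 3

Derivation:
col 1: drop X → no win
col 2: drop X → no win
col 3: drop X → WIN!
col 4: drop X → no win
col 5: drop X → no win
col 6: drop X → no win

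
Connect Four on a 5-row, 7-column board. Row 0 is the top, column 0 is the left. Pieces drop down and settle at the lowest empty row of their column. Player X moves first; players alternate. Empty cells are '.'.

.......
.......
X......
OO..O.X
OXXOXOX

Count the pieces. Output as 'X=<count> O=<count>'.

X=6 O=6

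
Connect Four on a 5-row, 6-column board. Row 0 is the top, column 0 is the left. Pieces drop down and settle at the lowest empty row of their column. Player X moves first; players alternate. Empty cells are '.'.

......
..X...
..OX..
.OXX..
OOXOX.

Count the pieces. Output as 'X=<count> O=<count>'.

X=6 O=5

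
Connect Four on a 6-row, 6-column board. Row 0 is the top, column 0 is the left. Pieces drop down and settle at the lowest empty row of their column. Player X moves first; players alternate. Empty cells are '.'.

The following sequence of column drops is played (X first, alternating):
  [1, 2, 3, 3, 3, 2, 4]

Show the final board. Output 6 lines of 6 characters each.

Move 1: X drops in col 1, lands at row 5
Move 2: O drops in col 2, lands at row 5
Move 3: X drops in col 3, lands at row 5
Move 4: O drops in col 3, lands at row 4
Move 5: X drops in col 3, lands at row 3
Move 6: O drops in col 2, lands at row 4
Move 7: X drops in col 4, lands at row 5

Answer: ......
......
......
...X..
..OO..
.XOXX.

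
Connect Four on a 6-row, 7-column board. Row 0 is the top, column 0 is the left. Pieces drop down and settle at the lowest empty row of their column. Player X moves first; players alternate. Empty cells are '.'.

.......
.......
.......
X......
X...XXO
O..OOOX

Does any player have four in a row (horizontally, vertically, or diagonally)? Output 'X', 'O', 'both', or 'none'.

none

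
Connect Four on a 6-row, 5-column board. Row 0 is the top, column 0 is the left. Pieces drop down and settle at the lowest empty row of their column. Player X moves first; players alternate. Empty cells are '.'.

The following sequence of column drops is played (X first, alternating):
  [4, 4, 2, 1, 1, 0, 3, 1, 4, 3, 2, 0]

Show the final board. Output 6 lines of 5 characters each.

Move 1: X drops in col 4, lands at row 5
Move 2: O drops in col 4, lands at row 4
Move 3: X drops in col 2, lands at row 5
Move 4: O drops in col 1, lands at row 5
Move 5: X drops in col 1, lands at row 4
Move 6: O drops in col 0, lands at row 5
Move 7: X drops in col 3, lands at row 5
Move 8: O drops in col 1, lands at row 3
Move 9: X drops in col 4, lands at row 3
Move 10: O drops in col 3, lands at row 4
Move 11: X drops in col 2, lands at row 4
Move 12: O drops in col 0, lands at row 4

Answer: .....
.....
.....
.O..X
OXXOO
OOXXX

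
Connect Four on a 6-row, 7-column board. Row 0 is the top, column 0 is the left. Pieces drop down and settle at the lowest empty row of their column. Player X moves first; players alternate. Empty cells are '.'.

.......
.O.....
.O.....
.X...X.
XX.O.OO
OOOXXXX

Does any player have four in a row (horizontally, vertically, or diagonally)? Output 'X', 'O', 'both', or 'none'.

X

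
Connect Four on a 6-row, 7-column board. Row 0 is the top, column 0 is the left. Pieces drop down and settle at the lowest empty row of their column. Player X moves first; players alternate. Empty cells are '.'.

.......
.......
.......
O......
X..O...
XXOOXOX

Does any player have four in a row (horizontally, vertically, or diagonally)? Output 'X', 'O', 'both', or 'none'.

none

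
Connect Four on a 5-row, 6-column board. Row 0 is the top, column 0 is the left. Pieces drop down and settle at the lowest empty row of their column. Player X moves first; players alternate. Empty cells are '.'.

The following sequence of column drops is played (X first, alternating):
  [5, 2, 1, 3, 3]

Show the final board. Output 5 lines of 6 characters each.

Answer: ......
......
......
...X..
.XOO.X

Derivation:
Move 1: X drops in col 5, lands at row 4
Move 2: O drops in col 2, lands at row 4
Move 3: X drops in col 1, lands at row 4
Move 4: O drops in col 3, lands at row 4
Move 5: X drops in col 3, lands at row 3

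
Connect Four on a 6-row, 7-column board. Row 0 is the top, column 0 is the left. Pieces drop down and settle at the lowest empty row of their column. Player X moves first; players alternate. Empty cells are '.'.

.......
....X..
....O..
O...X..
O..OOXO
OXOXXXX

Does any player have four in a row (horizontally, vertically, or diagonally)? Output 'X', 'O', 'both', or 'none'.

X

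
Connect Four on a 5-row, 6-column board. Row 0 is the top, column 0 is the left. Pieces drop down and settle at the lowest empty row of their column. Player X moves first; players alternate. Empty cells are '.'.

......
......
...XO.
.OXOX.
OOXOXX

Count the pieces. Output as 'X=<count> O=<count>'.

X=6 O=6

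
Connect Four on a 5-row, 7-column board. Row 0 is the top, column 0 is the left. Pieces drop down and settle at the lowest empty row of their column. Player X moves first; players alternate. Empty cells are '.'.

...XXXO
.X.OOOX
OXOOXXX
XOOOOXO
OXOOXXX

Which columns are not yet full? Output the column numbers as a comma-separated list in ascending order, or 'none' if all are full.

Answer: 0,1,2

Derivation:
col 0: top cell = '.' → open
col 1: top cell = '.' → open
col 2: top cell = '.' → open
col 3: top cell = 'X' → FULL
col 4: top cell = 'X' → FULL
col 5: top cell = 'X' → FULL
col 6: top cell = 'O' → FULL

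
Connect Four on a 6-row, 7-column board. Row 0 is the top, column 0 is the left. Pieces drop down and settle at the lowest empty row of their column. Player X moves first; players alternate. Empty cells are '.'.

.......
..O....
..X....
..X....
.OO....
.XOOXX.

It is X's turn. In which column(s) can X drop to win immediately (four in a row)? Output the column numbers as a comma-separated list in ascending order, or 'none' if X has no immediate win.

Answer: none

Derivation:
col 0: drop X → no win
col 1: drop X → no win
col 2: drop X → no win
col 3: drop X → no win
col 4: drop X → no win
col 5: drop X → no win
col 6: drop X → no win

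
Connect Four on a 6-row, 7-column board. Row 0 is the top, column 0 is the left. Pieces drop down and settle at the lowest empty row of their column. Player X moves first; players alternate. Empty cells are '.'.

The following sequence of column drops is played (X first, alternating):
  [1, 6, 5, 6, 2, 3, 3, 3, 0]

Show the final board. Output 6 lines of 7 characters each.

Move 1: X drops in col 1, lands at row 5
Move 2: O drops in col 6, lands at row 5
Move 3: X drops in col 5, lands at row 5
Move 4: O drops in col 6, lands at row 4
Move 5: X drops in col 2, lands at row 5
Move 6: O drops in col 3, lands at row 5
Move 7: X drops in col 3, lands at row 4
Move 8: O drops in col 3, lands at row 3
Move 9: X drops in col 0, lands at row 5

Answer: .......
.......
.......
...O...
...X..O
XXXO.XO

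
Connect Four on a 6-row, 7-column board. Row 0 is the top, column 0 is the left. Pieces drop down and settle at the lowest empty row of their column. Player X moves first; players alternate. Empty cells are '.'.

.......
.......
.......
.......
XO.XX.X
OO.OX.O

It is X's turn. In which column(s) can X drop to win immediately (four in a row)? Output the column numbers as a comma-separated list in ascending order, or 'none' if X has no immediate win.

col 0: drop X → no win
col 1: drop X → no win
col 2: drop X → no win
col 3: drop X → no win
col 4: drop X → no win
col 5: drop X → no win
col 6: drop X → no win

Answer: none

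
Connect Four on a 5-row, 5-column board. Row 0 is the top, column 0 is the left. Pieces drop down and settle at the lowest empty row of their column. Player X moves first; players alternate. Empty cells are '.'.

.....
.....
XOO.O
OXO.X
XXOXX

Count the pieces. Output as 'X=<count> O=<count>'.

X=7 O=6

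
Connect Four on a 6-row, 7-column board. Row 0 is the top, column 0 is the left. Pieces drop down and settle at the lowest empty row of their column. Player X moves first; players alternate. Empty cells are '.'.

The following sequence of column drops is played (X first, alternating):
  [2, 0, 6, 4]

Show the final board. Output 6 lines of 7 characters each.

Move 1: X drops in col 2, lands at row 5
Move 2: O drops in col 0, lands at row 5
Move 3: X drops in col 6, lands at row 5
Move 4: O drops in col 4, lands at row 5

Answer: .......
.......
.......
.......
.......
O.X.O.X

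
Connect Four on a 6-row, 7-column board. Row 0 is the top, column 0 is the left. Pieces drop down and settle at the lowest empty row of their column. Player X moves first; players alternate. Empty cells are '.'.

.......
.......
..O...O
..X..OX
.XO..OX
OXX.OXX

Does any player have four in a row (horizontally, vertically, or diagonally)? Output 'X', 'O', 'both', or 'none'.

none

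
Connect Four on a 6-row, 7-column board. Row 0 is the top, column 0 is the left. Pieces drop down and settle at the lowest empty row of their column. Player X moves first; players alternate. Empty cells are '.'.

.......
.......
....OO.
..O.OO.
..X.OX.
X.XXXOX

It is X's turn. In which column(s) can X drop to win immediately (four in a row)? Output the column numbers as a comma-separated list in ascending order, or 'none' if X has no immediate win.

Answer: 1

Derivation:
col 0: drop X → no win
col 1: drop X → WIN!
col 2: drop X → no win
col 3: drop X → no win
col 4: drop X → no win
col 5: drop X → no win
col 6: drop X → no win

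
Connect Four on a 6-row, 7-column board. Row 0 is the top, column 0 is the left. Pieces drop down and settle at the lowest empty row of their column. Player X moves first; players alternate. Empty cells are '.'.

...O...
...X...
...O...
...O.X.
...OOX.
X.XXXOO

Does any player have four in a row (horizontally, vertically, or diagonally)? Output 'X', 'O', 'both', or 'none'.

none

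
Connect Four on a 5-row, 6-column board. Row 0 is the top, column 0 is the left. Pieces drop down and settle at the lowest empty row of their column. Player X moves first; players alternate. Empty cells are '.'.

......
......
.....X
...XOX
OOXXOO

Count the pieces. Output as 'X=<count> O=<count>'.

X=5 O=5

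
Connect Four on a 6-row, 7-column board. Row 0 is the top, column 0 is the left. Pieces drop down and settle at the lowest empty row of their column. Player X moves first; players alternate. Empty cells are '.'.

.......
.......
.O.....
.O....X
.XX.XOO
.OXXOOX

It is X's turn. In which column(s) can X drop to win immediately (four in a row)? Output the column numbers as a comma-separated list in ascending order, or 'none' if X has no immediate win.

Answer: 3

Derivation:
col 0: drop X → no win
col 1: drop X → no win
col 2: drop X → no win
col 3: drop X → WIN!
col 4: drop X → no win
col 5: drop X → no win
col 6: drop X → no win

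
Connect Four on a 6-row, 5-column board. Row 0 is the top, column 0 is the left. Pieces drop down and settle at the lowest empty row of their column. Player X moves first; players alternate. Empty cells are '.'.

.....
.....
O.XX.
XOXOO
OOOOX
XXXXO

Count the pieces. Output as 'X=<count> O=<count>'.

X=9 O=9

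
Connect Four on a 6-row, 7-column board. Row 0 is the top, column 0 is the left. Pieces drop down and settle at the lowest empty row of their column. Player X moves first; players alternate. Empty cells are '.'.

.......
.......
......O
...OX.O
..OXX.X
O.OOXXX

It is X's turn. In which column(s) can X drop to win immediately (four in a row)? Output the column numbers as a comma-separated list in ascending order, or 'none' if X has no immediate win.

col 0: drop X → no win
col 1: drop X → no win
col 2: drop X → no win
col 3: drop X → no win
col 4: drop X → WIN!
col 5: drop X → WIN!
col 6: drop X → no win

Answer: 4,5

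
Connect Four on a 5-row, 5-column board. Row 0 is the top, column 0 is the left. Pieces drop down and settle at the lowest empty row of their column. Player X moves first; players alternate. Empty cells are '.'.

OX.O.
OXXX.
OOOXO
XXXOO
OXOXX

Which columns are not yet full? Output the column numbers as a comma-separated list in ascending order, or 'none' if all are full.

Answer: 2,4

Derivation:
col 0: top cell = 'O' → FULL
col 1: top cell = 'X' → FULL
col 2: top cell = '.' → open
col 3: top cell = 'O' → FULL
col 4: top cell = '.' → open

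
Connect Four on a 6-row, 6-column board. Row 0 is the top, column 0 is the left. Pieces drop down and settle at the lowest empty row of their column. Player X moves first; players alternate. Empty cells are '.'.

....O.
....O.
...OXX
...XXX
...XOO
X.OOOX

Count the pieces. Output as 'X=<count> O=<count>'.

X=8 O=8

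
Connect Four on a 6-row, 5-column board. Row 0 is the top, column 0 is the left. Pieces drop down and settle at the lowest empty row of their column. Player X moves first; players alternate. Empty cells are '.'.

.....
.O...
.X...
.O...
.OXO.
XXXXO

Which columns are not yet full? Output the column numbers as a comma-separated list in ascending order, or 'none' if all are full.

col 0: top cell = '.' → open
col 1: top cell = '.' → open
col 2: top cell = '.' → open
col 3: top cell = '.' → open
col 4: top cell = '.' → open

Answer: 0,1,2,3,4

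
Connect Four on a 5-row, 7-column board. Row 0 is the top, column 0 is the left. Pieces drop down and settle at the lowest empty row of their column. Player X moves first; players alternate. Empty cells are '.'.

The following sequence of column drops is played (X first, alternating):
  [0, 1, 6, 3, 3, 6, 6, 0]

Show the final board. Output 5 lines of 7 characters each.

Answer: .......
.......
......X
O..X..O
XO.O..X

Derivation:
Move 1: X drops in col 0, lands at row 4
Move 2: O drops in col 1, lands at row 4
Move 3: X drops in col 6, lands at row 4
Move 4: O drops in col 3, lands at row 4
Move 5: X drops in col 3, lands at row 3
Move 6: O drops in col 6, lands at row 3
Move 7: X drops in col 6, lands at row 2
Move 8: O drops in col 0, lands at row 3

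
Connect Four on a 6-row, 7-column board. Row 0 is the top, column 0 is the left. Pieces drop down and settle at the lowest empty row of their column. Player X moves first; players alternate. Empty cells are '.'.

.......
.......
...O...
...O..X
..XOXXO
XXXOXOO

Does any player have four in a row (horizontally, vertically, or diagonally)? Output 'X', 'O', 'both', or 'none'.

O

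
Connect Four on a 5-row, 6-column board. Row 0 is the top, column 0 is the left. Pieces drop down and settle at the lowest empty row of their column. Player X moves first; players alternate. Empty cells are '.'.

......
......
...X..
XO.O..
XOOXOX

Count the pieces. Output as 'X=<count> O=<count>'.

X=5 O=5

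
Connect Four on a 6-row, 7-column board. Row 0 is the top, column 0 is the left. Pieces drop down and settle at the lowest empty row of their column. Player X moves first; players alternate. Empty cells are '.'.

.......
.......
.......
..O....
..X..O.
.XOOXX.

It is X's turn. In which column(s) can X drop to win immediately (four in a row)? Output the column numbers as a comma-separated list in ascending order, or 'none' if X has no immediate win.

col 0: drop X → no win
col 1: drop X → no win
col 2: drop X → no win
col 3: drop X → no win
col 4: drop X → no win
col 5: drop X → no win
col 6: drop X → no win

Answer: none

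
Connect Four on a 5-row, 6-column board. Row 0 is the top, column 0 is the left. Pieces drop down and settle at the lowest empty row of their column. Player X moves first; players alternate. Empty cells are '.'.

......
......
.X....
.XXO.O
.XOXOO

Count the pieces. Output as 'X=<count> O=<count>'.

X=5 O=5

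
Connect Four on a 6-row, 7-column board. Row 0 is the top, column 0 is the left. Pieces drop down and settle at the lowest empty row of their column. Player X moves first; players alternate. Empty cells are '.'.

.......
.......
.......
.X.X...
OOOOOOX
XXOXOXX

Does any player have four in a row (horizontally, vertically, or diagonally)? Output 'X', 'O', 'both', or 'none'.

O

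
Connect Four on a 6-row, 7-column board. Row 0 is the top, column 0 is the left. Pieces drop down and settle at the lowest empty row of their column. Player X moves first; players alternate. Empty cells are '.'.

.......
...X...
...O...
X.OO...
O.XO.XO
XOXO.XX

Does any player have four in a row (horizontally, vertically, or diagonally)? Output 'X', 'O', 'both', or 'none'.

O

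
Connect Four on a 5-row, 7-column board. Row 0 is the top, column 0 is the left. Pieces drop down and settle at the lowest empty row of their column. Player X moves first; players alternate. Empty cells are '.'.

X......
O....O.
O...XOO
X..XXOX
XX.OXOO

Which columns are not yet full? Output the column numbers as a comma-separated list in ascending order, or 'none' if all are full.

Answer: 1,2,3,4,5,6

Derivation:
col 0: top cell = 'X' → FULL
col 1: top cell = '.' → open
col 2: top cell = '.' → open
col 3: top cell = '.' → open
col 4: top cell = '.' → open
col 5: top cell = '.' → open
col 6: top cell = '.' → open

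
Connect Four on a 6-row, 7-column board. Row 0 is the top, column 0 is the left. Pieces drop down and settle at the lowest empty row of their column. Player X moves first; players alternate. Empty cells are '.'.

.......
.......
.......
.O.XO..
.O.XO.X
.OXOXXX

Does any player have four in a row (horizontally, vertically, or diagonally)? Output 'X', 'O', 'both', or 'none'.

none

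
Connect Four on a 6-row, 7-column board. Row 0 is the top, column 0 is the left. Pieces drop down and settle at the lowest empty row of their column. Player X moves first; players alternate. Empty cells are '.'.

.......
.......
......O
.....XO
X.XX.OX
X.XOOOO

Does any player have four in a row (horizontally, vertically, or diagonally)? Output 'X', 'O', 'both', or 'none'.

O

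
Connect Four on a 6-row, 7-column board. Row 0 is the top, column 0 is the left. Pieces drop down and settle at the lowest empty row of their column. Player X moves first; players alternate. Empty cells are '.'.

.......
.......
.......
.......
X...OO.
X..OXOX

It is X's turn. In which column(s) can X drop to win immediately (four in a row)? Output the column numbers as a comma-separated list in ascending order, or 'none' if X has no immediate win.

col 0: drop X → no win
col 1: drop X → no win
col 2: drop X → no win
col 3: drop X → no win
col 4: drop X → no win
col 5: drop X → no win
col 6: drop X → no win

Answer: none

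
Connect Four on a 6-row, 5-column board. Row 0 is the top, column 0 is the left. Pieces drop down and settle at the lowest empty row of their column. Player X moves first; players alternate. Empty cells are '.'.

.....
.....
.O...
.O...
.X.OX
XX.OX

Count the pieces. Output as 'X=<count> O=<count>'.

X=5 O=4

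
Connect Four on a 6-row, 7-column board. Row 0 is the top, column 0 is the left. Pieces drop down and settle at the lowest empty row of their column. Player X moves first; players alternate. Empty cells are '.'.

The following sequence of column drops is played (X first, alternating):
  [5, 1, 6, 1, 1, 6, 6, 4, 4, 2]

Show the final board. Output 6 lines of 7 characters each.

Answer: .......
.......
.......
.X....X
.O..X.O
.OO.OXX

Derivation:
Move 1: X drops in col 5, lands at row 5
Move 2: O drops in col 1, lands at row 5
Move 3: X drops in col 6, lands at row 5
Move 4: O drops in col 1, lands at row 4
Move 5: X drops in col 1, lands at row 3
Move 6: O drops in col 6, lands at row 4
Move 7: X drops in col 6, lands at row 3
Move 8: O drops in col 4, lands at row 5
Move 9: X drops in col 4, lands at row 4
Move 10: O drops in col 2, lands at row 5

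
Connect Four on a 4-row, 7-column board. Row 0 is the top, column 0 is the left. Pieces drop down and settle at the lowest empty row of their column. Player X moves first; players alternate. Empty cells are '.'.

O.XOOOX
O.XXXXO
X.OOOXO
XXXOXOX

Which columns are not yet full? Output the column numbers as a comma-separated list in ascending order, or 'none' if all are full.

col 0: top cell = 'O' → FULL
col 1: top cell = '.' → open
col 2: top cell = 'X' → FULL
col 3: top cell = 'O' → FULL
col 4: top cell = 'O' → FULL
col 5: top cell = 'O' → FULL
col 6: top cell = 'X' → FULL

Answer: 1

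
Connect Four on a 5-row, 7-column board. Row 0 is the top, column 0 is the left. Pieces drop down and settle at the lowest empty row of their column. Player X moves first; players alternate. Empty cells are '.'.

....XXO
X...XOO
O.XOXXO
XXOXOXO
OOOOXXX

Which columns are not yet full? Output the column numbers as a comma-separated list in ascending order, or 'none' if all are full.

Answer: 0,1,2,3

Derivation:
col 0: top cell = '.' → open
col 1: top cell = '.' → open
col 2: top cell = '.' → open
col 3: top cell = '.' → open
col 4: top cell = 'X' → FULL
col 5: top cell = 'X' → FULL
col 6: top cell = 'O' → FULL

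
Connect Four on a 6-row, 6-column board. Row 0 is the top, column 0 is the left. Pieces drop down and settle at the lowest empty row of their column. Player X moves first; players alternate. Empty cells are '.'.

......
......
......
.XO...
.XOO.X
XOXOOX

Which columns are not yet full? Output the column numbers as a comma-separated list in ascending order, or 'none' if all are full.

Answer: 0,1,2,3,4,5

Derivation:
col 0: top cell = '.' → open
col 1: top cell = '.' → open
col 2: top cell = '.' → open
col 3: top cell = '.' → open
col 4: top cell = '.' → open
col 5: top cell = '.' → open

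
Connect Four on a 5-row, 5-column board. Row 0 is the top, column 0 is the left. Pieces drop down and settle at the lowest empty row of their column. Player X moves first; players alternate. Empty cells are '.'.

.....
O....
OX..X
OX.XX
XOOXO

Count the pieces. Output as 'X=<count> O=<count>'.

X=7 O=6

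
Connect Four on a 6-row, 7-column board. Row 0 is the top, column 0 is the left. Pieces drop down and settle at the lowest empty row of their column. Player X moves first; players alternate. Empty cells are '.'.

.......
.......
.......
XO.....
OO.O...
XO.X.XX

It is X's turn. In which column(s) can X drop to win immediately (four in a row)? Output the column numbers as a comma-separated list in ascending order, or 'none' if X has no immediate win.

col 0: drop X → no win
col 1: drop X → no win
col 2: drop X → no win
col 3: drop X → no win
col 4: drop X → WIN!
col 5: drop X → no win
col 6: drop X → no win

Answer: 4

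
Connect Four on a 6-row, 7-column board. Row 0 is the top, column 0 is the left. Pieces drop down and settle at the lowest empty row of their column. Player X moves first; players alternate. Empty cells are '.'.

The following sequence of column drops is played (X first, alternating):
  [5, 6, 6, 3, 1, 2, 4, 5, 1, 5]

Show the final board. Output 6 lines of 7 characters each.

Move 1: X drops in col 5, lands at row 5
Move 2: O drops in col 6, lands at row 5
Move 3: X drops in col 6, lands at row 4
Move 4: O drops in col 3, lands at row 5
Move 5: X drops in col 1, lands at row 5
Move 6: O drops in col 2, lands at row 5
Move 7: X drops in col 4, lands at row 5
Move 8: O drops in col 5, lands at row 4
Move 9: X drops in col 1, lands at row 4
Move 10: O drops in col 5, lands at row 3

Answer: .......
.......
.......
.....O.
.X...OX
.XOOXXO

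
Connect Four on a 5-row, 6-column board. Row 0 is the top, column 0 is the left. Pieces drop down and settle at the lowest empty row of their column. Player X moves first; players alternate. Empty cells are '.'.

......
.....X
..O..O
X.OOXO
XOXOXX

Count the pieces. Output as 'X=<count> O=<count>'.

X=7 O=7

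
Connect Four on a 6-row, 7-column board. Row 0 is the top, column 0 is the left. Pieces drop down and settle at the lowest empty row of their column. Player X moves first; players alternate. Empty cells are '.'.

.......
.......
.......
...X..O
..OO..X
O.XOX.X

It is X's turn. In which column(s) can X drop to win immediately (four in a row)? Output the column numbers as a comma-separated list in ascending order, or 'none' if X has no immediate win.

col 0: drop X → no win
col 1: drop X → no win
col 2: drop X → no win
col 3: drop X → no win
col 4: drop X → no win
col 5: drop X → no win
col 6: drop X → no win

Answer: none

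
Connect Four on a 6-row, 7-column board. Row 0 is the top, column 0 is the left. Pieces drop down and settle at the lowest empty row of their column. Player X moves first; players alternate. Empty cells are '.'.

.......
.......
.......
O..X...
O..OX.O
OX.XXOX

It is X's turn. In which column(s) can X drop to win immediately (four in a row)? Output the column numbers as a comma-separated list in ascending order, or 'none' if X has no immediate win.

Answer: 2

Derivation:
col 0: drop X → no win
col 1: drop X → no win
col 2: drop X → WIN!
col 3: drop X → no win
col 4: drop X → no win
col 5: drop X → no win
col 6: drop X → no win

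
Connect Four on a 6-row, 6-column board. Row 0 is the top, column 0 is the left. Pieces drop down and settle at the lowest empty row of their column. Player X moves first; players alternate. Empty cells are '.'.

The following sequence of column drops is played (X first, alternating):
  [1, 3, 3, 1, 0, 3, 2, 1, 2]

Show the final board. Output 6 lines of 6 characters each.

Answer: ......
......
......
.O.O..
.OXX..
XXXO..

Derivation:
Move 1: X drops in col 1, lands at row 5
Move 2: O drops in col 3, lands at row 5
Move 3: X drops in col 3, lands at row 4
Move 4: O drops in col 1, lands at row 4
Move 5: X drops in col 0, lands at row 5
Move 6: O drops in col 3, lands at row 3
Move 7: X drops in col 2, lands at row 5
Move 8: O drops in col 1, lands at row 3
Move 9: X drops in col 2, lands at row 4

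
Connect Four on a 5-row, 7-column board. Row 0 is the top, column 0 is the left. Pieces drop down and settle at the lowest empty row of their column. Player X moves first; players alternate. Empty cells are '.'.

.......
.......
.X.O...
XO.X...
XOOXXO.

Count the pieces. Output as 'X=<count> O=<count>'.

X=6 O=5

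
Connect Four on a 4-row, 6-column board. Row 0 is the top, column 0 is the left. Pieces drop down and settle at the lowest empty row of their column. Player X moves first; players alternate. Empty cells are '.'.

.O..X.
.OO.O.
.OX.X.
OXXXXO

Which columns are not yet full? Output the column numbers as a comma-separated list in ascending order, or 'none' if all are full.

Answer: 0,2,3,5

Derivation:
col 0: top cell = '.' → open
col 1: top cell = 'O' → FULL
col 2: top cell = '.' → open
col 3: top cell = '.' → open
col 4: top cell = 'X' → FULL
col 5: top cell = '.' → open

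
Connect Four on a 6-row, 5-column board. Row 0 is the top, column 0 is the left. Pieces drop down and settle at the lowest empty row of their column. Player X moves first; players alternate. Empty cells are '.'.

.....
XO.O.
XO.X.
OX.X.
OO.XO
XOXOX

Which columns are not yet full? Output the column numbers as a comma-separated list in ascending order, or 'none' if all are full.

col 0: top cell = '.' → open
col 1: top cell = '.' → open
col 2: top cell = '.' → open
col 3: top cell = '.' → open
col 4: top cell = '.' → open

Answer: 0,1,2,3,4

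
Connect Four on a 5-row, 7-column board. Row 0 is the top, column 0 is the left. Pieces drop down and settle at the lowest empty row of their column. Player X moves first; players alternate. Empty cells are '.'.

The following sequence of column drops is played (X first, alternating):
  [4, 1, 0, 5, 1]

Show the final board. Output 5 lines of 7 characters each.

Move 1: X drops in col 4, lands at row 4
Move 2: O drops in col 1, lands at row 4
Move 3: X drops in col 0, lands at row 4
Move 4: O drops in col 5, lands at row 4
Move 5: X drops in col 1, lands at row 3

Answer: .......
.......
.......
.X.....
XO..XO.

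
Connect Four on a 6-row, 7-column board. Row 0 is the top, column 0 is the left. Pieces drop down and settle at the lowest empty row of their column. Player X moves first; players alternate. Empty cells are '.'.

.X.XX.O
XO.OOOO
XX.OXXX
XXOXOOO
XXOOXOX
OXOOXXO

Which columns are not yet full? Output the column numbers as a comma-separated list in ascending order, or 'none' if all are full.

col 0: top cell = '.' → open
col 1: top cell = 'X' → FULL
col 2: top cell = '.' → open
col 3: top cell = 'X' → FULL
col 4: top cell = 'X' → FULL
col 5: top cell = '.' → open
col 6: top cell = 'O' → FULL

Answer: 0,2,5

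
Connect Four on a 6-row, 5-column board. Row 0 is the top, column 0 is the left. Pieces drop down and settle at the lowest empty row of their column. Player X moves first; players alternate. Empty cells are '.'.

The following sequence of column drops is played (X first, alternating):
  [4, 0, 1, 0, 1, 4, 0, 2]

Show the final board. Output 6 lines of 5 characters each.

Move 1: X drops in col 4, lands at row 5
Move 2: O drops in col 0, lands at row 5
Move 3: X drops in col 1, lands at row 5
Move 4: O drops in col 0, lands at row 4
Move 5: X drops in col 1, lands at row 4
Move 6: O drops in col 4, lands at row 4
Move 7: X drops in col 0, lands at row 3
Move 8: O drops in col 2, lands at row 5

Answer: .....
.....
.....
X....
OX..O
OXO.X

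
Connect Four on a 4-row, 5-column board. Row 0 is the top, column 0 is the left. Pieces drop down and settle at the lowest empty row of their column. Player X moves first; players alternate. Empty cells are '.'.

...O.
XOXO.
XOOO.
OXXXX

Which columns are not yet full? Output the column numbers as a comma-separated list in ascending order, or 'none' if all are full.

Answer: 0,1,2,4

Derivation:
col 0: top cell = '.' → open
col 1: top cell = '.' → open
col 2: top cell = '.' → open
col 3: top cell = 'O' → FULL
col 4: top cell = '.' → open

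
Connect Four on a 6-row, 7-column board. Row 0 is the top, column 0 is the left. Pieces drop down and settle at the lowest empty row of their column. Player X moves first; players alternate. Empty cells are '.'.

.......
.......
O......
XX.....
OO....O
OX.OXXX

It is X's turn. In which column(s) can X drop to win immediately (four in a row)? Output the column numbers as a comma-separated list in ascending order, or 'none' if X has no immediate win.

Answer: none

Derivation:
col 0: drop X → no win
col 1: drop X → no win
col 2: drop X → no win
col 3: drop X → no win
col 4: drop X → no win
col 5: drop X → no win
col 6: drop X → no win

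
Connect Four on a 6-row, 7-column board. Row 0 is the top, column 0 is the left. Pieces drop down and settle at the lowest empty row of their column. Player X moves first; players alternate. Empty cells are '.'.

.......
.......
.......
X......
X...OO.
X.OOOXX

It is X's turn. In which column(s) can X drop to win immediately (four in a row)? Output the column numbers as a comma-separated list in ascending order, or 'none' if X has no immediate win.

Answer: 0

Derivation:
col 0: drop X → WIN!
col 1: drop X → no win
col 2: drop X → no win
col 3: drop X → no win
col 4: drop X → no win
col 5: drop X → no win
col 6: drop X → no win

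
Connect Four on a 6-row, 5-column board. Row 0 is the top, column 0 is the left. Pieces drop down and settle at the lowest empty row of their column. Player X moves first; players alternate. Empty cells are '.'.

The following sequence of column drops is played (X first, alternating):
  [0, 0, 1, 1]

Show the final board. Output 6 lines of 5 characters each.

Move 1: X drops in col 0, lands at row 5
Move 2: O drops in col 0, lands at row 4
Move 3: X drops in col 1, lands at row 5
Move 4: O drops in col 1, lands at row 4

Answer: .....
.....
.....
.....
OO...
XX...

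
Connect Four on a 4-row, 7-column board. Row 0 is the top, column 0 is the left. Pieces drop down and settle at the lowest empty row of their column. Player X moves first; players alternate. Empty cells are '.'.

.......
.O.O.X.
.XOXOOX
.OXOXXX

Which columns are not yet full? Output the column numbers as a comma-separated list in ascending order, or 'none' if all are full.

Answer: 0,1,2,3,4,5,6

Derivation:
col 0: top cell = '.' → open
col 1: top cell = '.' → open
col 2: top cell = '.' → open
col 3: top cell = '.' → open
col 4: top cell = '.' → open
col 5: top cell = '.' → open
col 6: top cell = '.' → open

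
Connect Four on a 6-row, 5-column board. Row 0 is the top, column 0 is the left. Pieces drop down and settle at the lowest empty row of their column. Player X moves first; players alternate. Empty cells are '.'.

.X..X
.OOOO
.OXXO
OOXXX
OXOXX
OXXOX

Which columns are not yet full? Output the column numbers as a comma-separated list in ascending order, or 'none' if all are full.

col 0: top cell = '.' → open
col 1: top cell = 'X' → FULL
col 2: top cell = '.' → open
col 3: top cell = '.' → open
col 4: top cell = 'X' → FULL

Answer: 0,2,3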